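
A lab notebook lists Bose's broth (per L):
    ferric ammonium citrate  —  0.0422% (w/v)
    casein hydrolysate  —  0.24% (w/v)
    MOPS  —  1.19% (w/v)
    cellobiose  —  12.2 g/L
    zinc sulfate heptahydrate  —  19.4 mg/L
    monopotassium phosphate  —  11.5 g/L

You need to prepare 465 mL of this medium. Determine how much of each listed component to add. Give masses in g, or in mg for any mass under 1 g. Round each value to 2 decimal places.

ferric ammonium citrate 196.23 mg; casein hydrolysate 1.12 g; MOPS 5.53 g; cellobiose 5.67 g; zinc sulfate heptahydrate 9.02 mg; monopotassium phosphate 5.35 g

Working volume: 465 mL = 0.465 L.
ferric ammonium citrate: 0.0422 g per 100 mL × 465 mL ÷ 100 = 0.19623 g = 196.23 mg
casein hydrolysate: 0.24% w/v = 2.4 g/L → 2.4 × 0.465 L = 1.12 g
MOPS: 1.19 g per 100 mL × 465 mL ÷ 100 = 5.53 g
cellobiose: 12.2 g/L × 0.465 L = 5.67 g
zinc sulfate heptahydrate: 19.4 mg/L × 0.465 L = 9.02 mg
monopotassium phosphate: 11.5 g/L × 0.465 L = 5.35 g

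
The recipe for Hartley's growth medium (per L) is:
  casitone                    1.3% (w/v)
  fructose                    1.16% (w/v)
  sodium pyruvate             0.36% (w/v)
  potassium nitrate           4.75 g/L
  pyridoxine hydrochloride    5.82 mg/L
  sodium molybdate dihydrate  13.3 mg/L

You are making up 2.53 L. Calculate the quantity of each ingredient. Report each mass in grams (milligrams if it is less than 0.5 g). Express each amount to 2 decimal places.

casitone 32.89 g; fructose 29.35 g; sodium pyruvate 9.11 g; potassium nitrate 12.02 g; pyridoxine hydrochloride 14.72 mg; sodium molybdate dihydrate 33.65 mg

Scale factor relative to 1 L: 2.53.
casitone: 1.3 g per 100 mL × 2530 mL ÷ 100 = 32.89 g
fructose: 1.16 g per 100 mL × 2530 mL ÷ 100 = 29.35 g
sodium pyruvate: 0.36% w/v = 3.6 g/L → 3.6 × 2.53 L = 9.11 g
potassium nitrate: 4.75 g/L × 2.53 L = 12.02 g
pyridoxine hydrochloride: 5.82 mg/L × 2.53 L = 14.72 mg
sodium molybdate dihydrate: 13.3 mg/L × 2.53 L = 33.65 mg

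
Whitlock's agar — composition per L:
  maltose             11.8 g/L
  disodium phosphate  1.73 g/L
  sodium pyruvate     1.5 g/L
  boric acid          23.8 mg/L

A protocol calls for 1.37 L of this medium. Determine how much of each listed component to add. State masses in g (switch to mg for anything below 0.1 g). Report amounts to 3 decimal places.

maltose 16.166 g; disodium phosphate 2.370 g; sodium pyruvate 2.055 g; boric acid 32.606 mg

Scale factor relative to 1 L: 1.37.
maltose: 11.8 g/L × 1.37 L = 16.166 g
disodium phosphate: 1.73 g/L × 1.37 L = 2.370 g
sodium pyruvate: 1.5 g/L × 1.37 L = 2.055 g
boric acid: 23.8 mg/L × 1.37 L = 32.606 mg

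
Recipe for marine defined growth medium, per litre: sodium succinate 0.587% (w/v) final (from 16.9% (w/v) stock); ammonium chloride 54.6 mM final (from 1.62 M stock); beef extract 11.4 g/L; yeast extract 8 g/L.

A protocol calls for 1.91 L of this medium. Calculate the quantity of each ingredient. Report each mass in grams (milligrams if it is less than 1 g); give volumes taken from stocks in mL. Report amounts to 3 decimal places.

sodium succinate 66.341 mL; ammonium chloride 64.374 mL; beef extract 21.774 g; yeast extract 15.280 g

Scale factor relative to 1 L: 1.91.
sodium succinate: dilute stock: 0.587% ÷ 16.9% × 1910 mL = 66.341 mL
ammonium chloride: V = C2·V2/C1 = 54.6 mM × 1910 mL ÷ 1620 mM = 64.374 mL
beef extract: 11.4 g/L × 1.91 L = 21.774 g
yeast extract: 8 g/L × 1.91 L = 15.280 g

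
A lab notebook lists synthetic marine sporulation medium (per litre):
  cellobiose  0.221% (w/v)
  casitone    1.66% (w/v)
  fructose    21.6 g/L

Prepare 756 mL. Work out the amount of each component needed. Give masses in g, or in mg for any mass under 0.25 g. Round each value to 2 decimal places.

cellobiose 1.67 g; casitone 12.55 g; fructose 16.33 g

Working volume: 756 mL = 0.756 L.
cellobiose: 0.221 g per 100 mL × 756 mL ÷ 100 = 1.67 g
casitone: 1.66% w/v = 16.6 g/L → 16.6 × 0.756 L = 12.55 g
fructose: 21.6 g/L × 0.756 L = 16.33 g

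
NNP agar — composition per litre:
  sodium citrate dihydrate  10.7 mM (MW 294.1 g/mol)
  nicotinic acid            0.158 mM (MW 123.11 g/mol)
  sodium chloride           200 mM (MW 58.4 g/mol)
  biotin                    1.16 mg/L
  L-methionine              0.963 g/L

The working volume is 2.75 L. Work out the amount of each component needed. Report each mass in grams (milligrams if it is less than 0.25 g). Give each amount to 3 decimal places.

Working volume: 2.75 L.
sodium citrate dihydrate: 10.7 mmol/L × 294.1 g/mol × 2.75 L ÷ 1000 = 8.654 g
nicotinic acid: 0.158 mmol/L × 123.11 mg/mmol × 2.75 L = 53.491 mg
sodium chloride: 200 mmol/L × 58.4 g/mol × 2.75 L ÷ 1000 = 32.120 g
biotin: 1.16 mg/L × 2.75 L = 3.190 mg
L-methionine: 0.963 g/L × 2.75 L = 2.648 g

sodium citrate dihydrate 8.654 g; nicotinic acid 53.491 mg; sodium chloride 32.120 g; biotin 3.190 mg; L-methionine 2.648 g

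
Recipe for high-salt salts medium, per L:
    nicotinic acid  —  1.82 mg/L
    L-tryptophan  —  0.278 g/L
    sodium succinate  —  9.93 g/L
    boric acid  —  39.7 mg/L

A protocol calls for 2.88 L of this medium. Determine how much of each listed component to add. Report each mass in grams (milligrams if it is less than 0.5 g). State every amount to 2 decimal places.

nicotinic acid 5.24 mg; L-tryptophan 0.80 g; sodium succinate 28.60 g; boric acid 114.34 mg

Working volume: 2.88 L.
nicotinic acid: 1.82 mg/L × 2.88 L = 5.24 mg
L-tryptophan: 0.278 g/L × 2.88 L = 0.80 g
sodium succinate: 9.93 g/L × 2.88 L = 28.60 g
boric acid: 39.7 mg/L × 2.88 L = 114.34 mg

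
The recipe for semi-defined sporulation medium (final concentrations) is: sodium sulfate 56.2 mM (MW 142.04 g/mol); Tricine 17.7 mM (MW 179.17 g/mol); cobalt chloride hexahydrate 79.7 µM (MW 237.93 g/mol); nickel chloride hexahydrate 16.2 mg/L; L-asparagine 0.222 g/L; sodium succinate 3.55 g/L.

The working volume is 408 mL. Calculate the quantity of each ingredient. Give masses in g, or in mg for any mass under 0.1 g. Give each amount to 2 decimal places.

sodium sulfate 3.26 g; Tricine 1.29 g; cobalt chloride hexahydrate 7.74 mg; nickel chloride hexahydrate 6.61 mg; L-asparagine 90.58 mg; sodium succinate 1.45 g

Working volume: 408 mL = 0.408 L.
sodium sulfate: 56.2 mmol/L × 142.04 g/mol × 0.408 L ÷ 1000 = 3.26 g
Tricine: 17.7 mmol/L × 179.17 g/mol × 0.408 L ÷ 1000 = 1.29 g
cobalt chloride hexahydrate: 79.7 µmol/L × 237.93 g/mol × 0.408 L ÷ 1000 = 7.74 mg
nickel chloride hexahydrate: 16.2 mg/L × 0.408 L = 6.61 mg
L-asparagine: 0.222 g/L × 0.408 L = 0.090576 g = 90.58 mg
sodium succinate: 3.55 g/L × 0.408 L = 1.45 g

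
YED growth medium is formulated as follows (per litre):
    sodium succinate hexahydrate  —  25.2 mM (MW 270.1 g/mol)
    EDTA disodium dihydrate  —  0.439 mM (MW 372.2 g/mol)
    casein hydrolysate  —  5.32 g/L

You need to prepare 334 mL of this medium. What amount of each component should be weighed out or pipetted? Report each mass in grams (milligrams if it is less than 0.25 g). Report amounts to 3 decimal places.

sodium succinate hexahydrate 2.273 g; EDTA disodium dihydrate 54.574 mg; casein hydrolysate 1.777 g

Target volume = 334 mL = 0.334 L.
sodium succinate hexahydrate: 25.2 mmol/L × 270.1 g/mol × 0.334 L ÷ 1000 = 2.273 g
EDTA disodium dihydrate: 0.439 mmol/L × 372.2 mg/mmol × 0.334 L = 54.574 mg
casein hydrolysate: 5.32 g/L × 0.334 L = 1.777 g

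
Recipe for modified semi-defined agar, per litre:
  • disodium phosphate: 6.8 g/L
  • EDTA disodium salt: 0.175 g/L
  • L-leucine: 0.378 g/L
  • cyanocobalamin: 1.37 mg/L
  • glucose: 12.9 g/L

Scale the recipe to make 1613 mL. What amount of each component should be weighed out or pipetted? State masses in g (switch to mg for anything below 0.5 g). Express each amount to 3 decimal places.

Working volume: 1613 mL = 1.613 L.
disodium phosphate: 6.8 g/L × 1.613 L = 10.968 g
EDTA disodium salt: 0.175 g/L × 1.613 L = 0.282275 g = 282.275 mg
L-leucine: 0.378 g/L × 1.613 L = 0.610 g
cyanocobalamin: 1.37 mg/L × 1.613 L = 2.210 mg
glucose: 12.9 g/L × 1.613 L = 20.808 g

disodium phosphate 10.968 g; EDTA disodium salt 282.275 mg; L-leucine 0.610 g; cyanocobalamin 2.210 mg; glucose 20.808 g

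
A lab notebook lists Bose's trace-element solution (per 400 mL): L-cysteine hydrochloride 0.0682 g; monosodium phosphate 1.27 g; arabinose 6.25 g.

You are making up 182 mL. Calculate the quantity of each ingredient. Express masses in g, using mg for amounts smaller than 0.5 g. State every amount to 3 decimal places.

L-cysteine hydrochloride 31.031 mg; monosodium phosphate 0.578 g; arabinose 2.844 g

Ratio of target to recipe volume: 182 / 400 = 0.455.
L-cysteine hydrochloride: 0.0682 g × (182 mL / 400 mL) = 0.031031 g = 31.031 mg
monosodium phosphate: 1.27 g × (182 mL / 400 mL) = 0.578 g
arabinose: 6.25 g × (182 mL / 400 mL) = 2.844 g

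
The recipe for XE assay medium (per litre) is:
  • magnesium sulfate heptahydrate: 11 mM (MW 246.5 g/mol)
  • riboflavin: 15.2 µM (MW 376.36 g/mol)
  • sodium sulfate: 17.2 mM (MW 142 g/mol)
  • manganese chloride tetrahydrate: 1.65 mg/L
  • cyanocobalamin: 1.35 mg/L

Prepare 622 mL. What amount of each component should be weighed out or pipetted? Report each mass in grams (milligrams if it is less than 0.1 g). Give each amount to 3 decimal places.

magnesium sulfate heptahydrate 1.687 g; riboflavin 3.558 mg; sodium sulfate 1.519 g; manganese chloride tetrahydrate 1.026 mg; cyanocobalamin 0.840 mg

Working volume: 622 mL = 0.622 L.
magnesium sulfate heptahydrate: 11 mmol/L × 246.5 g/mol × 0.622 L ÷ 1000 = 1.687 g
riboflavin: 15.2 µmol/L × 376.36 g/mol × 0.622 L ÷ 1000 = 3.558 mg
sodium sulfate: 17.2 mmol/L × 142 g/mol × 0.622 L ÷ 1000 = 1.519 g
manganese chloride tetrahydrate: 1.65 mg/L × 0.622 L = 1.026 mg
cyanocobalamin: 1.35 mg/L × 0.622 L = 0.840 mg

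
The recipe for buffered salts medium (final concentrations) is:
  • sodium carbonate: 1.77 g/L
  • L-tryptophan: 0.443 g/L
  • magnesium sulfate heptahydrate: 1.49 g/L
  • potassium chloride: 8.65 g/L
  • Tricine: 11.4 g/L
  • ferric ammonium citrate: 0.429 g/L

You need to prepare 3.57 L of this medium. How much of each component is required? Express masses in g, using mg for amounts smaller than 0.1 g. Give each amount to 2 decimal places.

Working volume: 3.57 L.
sodium carbonate: 1.77 g/L × 3.57 L = 6.32 g
L-tryptophan: 0.443 g/L × 3.57 L = 1.58 g
magnesium sulfate heptahydrate: 1.49 g/L × 3.57 L = 5.32 g
potassium chloride: 8.65 g/L × 3.57 L = 30.88 g
Tricine: 11.4 g/L × 3.57 L = 40.70 g
ferric ammonium citrate: 0.429 g/L × 3.57 L = 1.53 g

sodium carbonate 6.32 g; L-tryptophan 1.58 g; magnesium sulfate heptahydrate 5.32 g; potassium chloride 30.88 g; Tricine 40.70 g; ferric ammonium citrate 1.53 g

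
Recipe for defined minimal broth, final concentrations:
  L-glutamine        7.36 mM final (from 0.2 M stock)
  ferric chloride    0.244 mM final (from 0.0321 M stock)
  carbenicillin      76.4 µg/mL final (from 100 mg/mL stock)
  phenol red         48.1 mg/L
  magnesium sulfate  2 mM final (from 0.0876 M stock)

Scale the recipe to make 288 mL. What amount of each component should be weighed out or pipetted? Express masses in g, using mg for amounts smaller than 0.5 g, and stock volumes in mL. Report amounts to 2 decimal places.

Target volume = 288 mL = 0.288 L.
L-glutamine: dilute stock: 7.36 mM × 288 mL ÷ 200 mM = 10.60 mL
ferric chloride: C1V1 = C2V2 → 0.244 mM × 288 mL ÷ 32.1 mM = 2.19 mL
carbenicillin: V = C2·V2/C1 = 76.4 µg/mL × 288 mL ÷ 100000 µg/mL = 0.22 mL
phenol red: 48.1 mg/L × 0.288 L = 13.85 mg
magnesium sulfate: C1V1 = C2V2 → 2 mM × 288 mL ÷ 87.6 mM = 6.58 mL

L-glutamine 10.60 mL; ferric chloride 2.19 mL; carbenicillin 0.22 mL; phenol red 13.85 mg; magnesium sulfate 6.58 mL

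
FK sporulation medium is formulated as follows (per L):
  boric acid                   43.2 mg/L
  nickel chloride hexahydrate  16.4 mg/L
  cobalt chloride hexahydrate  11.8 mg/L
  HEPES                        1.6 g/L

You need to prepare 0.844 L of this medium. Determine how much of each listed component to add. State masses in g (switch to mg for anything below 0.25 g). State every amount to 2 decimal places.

Working volume: 0.844 L.
boric acid: 43.2 mg/L × 0.844 L = 36.46 mg
nickel chloride hexahydrate: 16.4 mg/L × 0.844 L = 13.84 mg
cobalt chloride hexahydrate: 11.8 mg/L × 0.844 L = 9.96 mg
HEPES: 1.6 g/L × 0.844 L = 1.35 g

boric acid 36.46 mg; nickel chloride hexahydrate 13.84 mg; cobalt chloride hexahydrate 9.96 mg; HEPES 1.35 g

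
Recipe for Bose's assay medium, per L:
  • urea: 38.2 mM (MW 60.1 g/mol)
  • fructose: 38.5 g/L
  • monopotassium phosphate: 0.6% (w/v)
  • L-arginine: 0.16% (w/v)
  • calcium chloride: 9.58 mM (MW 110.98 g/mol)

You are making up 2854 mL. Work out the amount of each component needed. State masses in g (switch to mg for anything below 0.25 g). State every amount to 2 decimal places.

urea 6.55 g; fructose 109.88 g; monopotassium phosphate 17.12 g; L-arginine 4.57 g; calcium chloride 3.03 g

Scale factor relative to 1 L: 2.854.
urea: 38.2 mmol/L × 60.1 g/mol × 2.854 L ÷ 1000 = 6.55 g
fructose: 38.5 g/L × 2.854 L = 109.88 g
monopotassium phosphate: 0.6 g per 100 mL × 2854 mL ÷ 100 = 17.12 g
L-arginine: 0.16% w/v = 1.6 g/L → 1.6 × 2.854 L = 4.57 g
calcium chloride: 9.58 mmol/L × 110.98 g/mol × 2.854 L ÷ 1000 = 3.03 g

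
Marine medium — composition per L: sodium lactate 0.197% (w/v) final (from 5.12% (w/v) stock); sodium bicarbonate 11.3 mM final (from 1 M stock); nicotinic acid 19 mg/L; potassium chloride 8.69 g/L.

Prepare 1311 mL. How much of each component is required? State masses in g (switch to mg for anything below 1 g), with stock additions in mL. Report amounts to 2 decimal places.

Target volume = 1311 mL = 1.311 L.
sodium lactate: V = C2·V2/C1 = 0.197% ÷ 5.12% × 1311 mL = 50.44 mL
sodium bicarbonate: C1V1 = C2V2 → 11.3 mM × 1311 mL ÷ 1000 mM = 14.81 mL
nicotinic acid: 19 mg/L × 1.311 L = 24.91 mg
potassium chloride: 8.69 g/L × 1.311 L = 11.39 g

sodium lactate 50.44 mL; sodium bicarbonate 14.81 mL; nicotinic acid 24.91 mg; potassium chloride 11.39 g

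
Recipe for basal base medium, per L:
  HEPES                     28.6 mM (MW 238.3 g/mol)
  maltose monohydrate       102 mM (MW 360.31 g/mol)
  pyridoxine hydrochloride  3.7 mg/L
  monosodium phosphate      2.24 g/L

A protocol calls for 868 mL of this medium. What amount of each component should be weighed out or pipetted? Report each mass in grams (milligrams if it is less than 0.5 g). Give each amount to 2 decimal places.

Working volume: 868 mL = 0.868 L.
HEPES: 28.6 mmol/L × 238.3 g/mol × 0.868 L ÷ 1000 = 5.92 g
maltose monohydrate: 102 mmol/L × 360.31 g/mol × 0.868 L ÷ 1000 = 31.90 g
pyridoxine hydrochloride: 3.7 mg/L × 0.868 L = 3.21 mg
monosodium phosphate: 2.24 g/L × 0.868 L = 1.94 g

HEPES 5.92 g; maltose monohydrate 31.90 g; pyridoxine hydrochloride 3.21 mg; monosodium phosphate 1.94 g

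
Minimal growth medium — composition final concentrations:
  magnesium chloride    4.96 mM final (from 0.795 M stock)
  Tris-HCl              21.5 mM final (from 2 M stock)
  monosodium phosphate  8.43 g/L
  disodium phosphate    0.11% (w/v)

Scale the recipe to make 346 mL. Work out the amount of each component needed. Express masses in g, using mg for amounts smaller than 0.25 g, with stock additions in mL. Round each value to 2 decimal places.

Scale factor relative to 1 L: 0.346.
magnesium chloride: C1V1 = C2V2 → 4.96 mM × 346 mL ÷ 795 mM = 2.16 mL
Tris-HCl: V = C2·V2/C1 = 21.5 mM × 346 mL ÷ 2000 mM = 3.72 mL
monosodium phosphate: 8.43 g/L × 0.346 L = 2.92 g
disodium phosphate: 0.11 g per 100 mL × 346 mL ÷ 100 = 0.38 g

magnesium chloride 2.16 mL; Tris-HCl 3.72 mL; monosodium phosphate 2.92 g; disodium phosphate 0.38 g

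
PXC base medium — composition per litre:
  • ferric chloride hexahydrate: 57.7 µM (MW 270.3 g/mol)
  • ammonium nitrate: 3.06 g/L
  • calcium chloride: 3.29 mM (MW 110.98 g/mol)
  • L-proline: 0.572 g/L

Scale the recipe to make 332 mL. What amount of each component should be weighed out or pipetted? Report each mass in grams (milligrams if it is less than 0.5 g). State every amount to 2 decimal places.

Working volume: 332 mL = 0.332 L.
ferric chloride hexahydrate: 57.7 µmol/L × 270.3 g/mol × 0.332 L ÷ 1000 = 5.18 mg
ammonium nitrate: 3.06 g/L × 0.332 L = 1.02 g
calcium chloride: 3.29 mmol/L × 110.98 mg/mmol × 0.332 L = 121.22 mg
L-proline: 0.572 g/L × 0.332 L = 0.189904 g = 189.90 mg

ferric chloride hexahydrate 5.18 mg; ammonium nitrate 1.02 g; calcium chloride 121.22 mg; L-proline 189.90 mg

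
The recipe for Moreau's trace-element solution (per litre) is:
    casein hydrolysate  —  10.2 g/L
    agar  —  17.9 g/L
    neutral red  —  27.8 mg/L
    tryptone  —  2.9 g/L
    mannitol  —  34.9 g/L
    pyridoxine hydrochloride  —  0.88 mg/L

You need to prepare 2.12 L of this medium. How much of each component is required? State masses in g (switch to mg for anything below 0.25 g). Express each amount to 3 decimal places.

casein hydrolysate 21.624 g; agar 37.948 g; neutral red 58.936 mg; tryptone 6.148 g; mannitol 73.988 g; pyridoxine hydrochloride 1.866 mg

Scale factor relative to 1 L: 2.12.
casein hydrolysate: 10.2 g/L × 2.12 L = 21.624 g
agar: 17.9 g/L × 2.12 L = 37.948 g
neutral red: 27.8 mg/L × 2.12 L = 58.936 mg
tryptone: 2.9 g/L × 2.12 L = 6.148 g
mannitol: 34.9 g/L × 2.12 L = 73.988 g
pyridoxine hydrochloride: 0.88 mg/L × 2.12 L = 1.866 mg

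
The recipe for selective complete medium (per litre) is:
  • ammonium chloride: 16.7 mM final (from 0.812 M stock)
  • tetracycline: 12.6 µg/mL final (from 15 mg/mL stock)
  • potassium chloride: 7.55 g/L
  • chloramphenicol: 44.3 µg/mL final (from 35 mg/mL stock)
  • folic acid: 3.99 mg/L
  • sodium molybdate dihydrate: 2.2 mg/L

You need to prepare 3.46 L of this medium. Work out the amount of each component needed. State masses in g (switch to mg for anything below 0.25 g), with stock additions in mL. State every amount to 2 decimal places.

Scale factor relative to 1 L: 3.46.
ammonium chloride: C1V1 = C2V2 → 16.7 mM × 3460 mL ÷ 812 mM = 71.16 mL
tetracycline: V = C2·V2/C1 = 12.6 µg/mL × 3460 mL ÷ 15000 µg/mL = 2.91 mL
potassium chloride: 7.55 g/L × 3.46 L = 26.12 g
chloramphenicol: dilute stock: 44.3 µg/mL × 3460 mL ÷ 35000 µg/mL = 4.38 mL
folic acid: 3.99 mg/L × 3.46 L = 13.81 mg
sodium molybdate dihydrate: 2.2 mg/L × 3.46 L = 7.61 mg

ammonium chloride 71.16 mL; tetracycline 2.91 mL; potassium chloride 26.12 g; chloramphenicol 4.38 mL; folic acid 13.81 mg; sodium molybdate dihydrate 7.61 mg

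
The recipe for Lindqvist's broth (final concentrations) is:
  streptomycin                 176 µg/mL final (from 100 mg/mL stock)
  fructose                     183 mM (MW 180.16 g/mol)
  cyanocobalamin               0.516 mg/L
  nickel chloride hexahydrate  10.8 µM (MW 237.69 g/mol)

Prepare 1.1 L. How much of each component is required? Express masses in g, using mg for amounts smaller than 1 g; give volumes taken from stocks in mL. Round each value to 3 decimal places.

Working volume: 1.1 L.
streptomycin: C1V1 = C2V2 → 176 µg/mL × 1100 mL ÷ 100000 µg/mL = 1.936 mL
fructose: 183 mmol/L × 180.16 g/mol × 1.1 L ÷ 1000 = 36.266 g
cyanocobalamin: 0.516 mg/L × 1.1 L = 0.568 mg
nickel chloride hexahydrate: 10.8 µmol/L × 237.69 g/mol × 1.1 L ÷ 1000 = 2.824 mg

streptomycin 1.936 mL; fructose 36.266 g; cyanocobalamin 0.568 mg; nickel chloride hexahydrate 2.824 mg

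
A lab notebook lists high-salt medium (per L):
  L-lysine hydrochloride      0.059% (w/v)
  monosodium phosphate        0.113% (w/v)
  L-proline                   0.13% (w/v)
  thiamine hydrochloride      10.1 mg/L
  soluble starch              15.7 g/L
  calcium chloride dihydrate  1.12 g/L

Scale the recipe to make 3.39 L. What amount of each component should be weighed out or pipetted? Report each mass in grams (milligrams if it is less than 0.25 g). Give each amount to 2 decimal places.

L-lysine hydrochloride 2.00 g; monosodium phosphate 3.83 g; L-proline 4.41 g; thiamine hydrochloride 34.24 mg; soluble starch 53.22 g; calcium chloride dihydrate 3.80 g

Scale factor relative to 1 L: 3.39.
L-lysine hydrochloride: 0.059 g per 100 mL × 3390 mL ÷ 100 = 2.00 g
monosodium phosphate: 0.113% w/v = 1.13 g/L → 1.13 × 3.39 L = 3.83 g
L-proline: 0.13% w/v = 1.3 g/L → 1.3 × 3.39 L = 4.41 g
thiamine hydrochloride: 10.1 mg/L × 3.39 L = 34.24 mg
soluble starch: 15.7 g/L × 3.39 L = 53.22 g
calcium chloride dihydrate: 1.12 g/L × 3.39 L = 3.80 g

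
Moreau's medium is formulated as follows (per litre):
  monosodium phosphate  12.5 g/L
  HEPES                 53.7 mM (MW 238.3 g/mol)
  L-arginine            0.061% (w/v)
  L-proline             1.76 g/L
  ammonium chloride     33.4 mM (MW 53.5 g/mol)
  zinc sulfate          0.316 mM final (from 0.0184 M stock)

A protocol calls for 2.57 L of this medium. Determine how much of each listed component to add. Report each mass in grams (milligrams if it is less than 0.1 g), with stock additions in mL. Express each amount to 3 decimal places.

monosodium phosphate 32.125 g; HEPES 32.888 g; L-arginine 1.568 g; L-proline 4.523 g; ammonium chloride 4.592 g; zinc sulfate 44.137 mL

Scale factor relative to 1 L: 2.57.
monosodium phosphate: 12.5 g/L × 2.57 L = 32.125 g
HEPES: 53.7 mmol/L × 238.3 g/mol × 2.57 L ÷ 1000 = 32.888 g
L-arginine: 0.061% w/v = 0.61 g/L → 0.61 × 2.57 L = 1.568 g
L-proline: 1.76 g/L × 2.57 L = 4.523 g
ammonium chloride: 33.4 mmol/L × 53.5 g/mol × 2.57 L ÷ 1000 = 4.592 g
zinc sulfate: dilute stock: 0.316 mM × 2570 mL ÷ 18.4 mM = 44.137 mL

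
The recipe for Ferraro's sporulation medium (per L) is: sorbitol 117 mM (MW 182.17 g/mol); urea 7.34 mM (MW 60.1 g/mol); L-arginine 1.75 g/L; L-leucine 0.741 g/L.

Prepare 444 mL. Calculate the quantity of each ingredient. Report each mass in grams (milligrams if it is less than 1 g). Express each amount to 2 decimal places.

Target volume = 444 mL = 0.444 L.
sorbitol: 117 mmol/L × 182.17 g/mol × 0.444 L ÷ 1000 = 9.46 g
urea: 7.34 mmol/L × 60.1 mg/mmol × 0.444 L = 195.86 mg
L-arginine: 1.75 g/L × 0.444 L = 0.777 g = 777.00 mg
L-leucine: 0.741 g/L × 0.444 L = 0.329004 g = 329.00 mg

sorbitol 9.46 g; urea 195.86 mg; L-arginine 777.00 mg; L-leucine 329.00 mg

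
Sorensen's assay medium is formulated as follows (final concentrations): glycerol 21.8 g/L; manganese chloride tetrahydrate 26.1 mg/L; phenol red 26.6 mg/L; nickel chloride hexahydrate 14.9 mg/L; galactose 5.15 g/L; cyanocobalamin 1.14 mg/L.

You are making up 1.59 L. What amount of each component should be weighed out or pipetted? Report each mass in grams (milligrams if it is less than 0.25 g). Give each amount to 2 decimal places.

Scale factor relative to 1 L: 1.59.
glycerol: 21.8 g/L × 1.59 L = 34.66 g
manganese chloride tetrahydrate: 26.1 mg/L × 1.59 L = 41.50 mg
phenol red: 26.6 mg/L × 1.59 L = 42.29 mg
nickel chloride hexahydrate: 14.9 mg/L × 1.59 L = 23.69 mg
galactose: 5.15 g/L × 1.59 L = 8.19 g
cyanocobalamin: 1.14 mg/L × 1.59 L = 1.81 mg

glycerol 34.66 g; manganese chloride tetrahydrate 41.50 mg; phenol red 42.29 mg; nickel chloride hexahydrate 23.69 mg; galactose 8.19 g; cyanocobalamin 1.81 mg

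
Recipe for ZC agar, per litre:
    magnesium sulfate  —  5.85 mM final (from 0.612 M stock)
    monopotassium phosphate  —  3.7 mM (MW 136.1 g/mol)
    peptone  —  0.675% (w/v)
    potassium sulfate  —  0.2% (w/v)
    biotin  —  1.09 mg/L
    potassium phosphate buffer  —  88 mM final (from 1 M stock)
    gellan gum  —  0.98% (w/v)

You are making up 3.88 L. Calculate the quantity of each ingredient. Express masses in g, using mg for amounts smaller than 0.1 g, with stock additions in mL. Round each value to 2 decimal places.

magnesium sulfate 37.09 mL; monopotassium phosphate 1.95 g; peptone 26.19 g; potassium sulfate 7.76 g; biotin 4.23 mg; potassium phosphate buffer 341.44 mL; gellan gum 38.02 g

Scale factor relative to 1 L: 3.88.
magnesium sulfate: V = C2·V2/C1 = 5.85 mM × 3880 mL ÷ 612 mM = 37.09 mL
monopotassium phosphate: 3.7 mmol/L × 136.1 g/mol × 3.88 L ÷ 1000 = 1.95 g
peptone: 0.675 g per 100 mL × 3880 mL ÷ 100 = 26.19 g
potassium sulfate: 0.2% w/v = 2 g/L → 2 × 3.88 L = 7.76 g
biotin: 1.09 mg/L × 3.88 L = 4.23 mg
potassium phosphate buffer: dilute stock: 88 mM × 3880 mL ÷ 1000 mM = 341.44 mL
gellan gum: 0.98% w/v = 9.8 g/L → 9.8 × 3.88 L = 38.02 g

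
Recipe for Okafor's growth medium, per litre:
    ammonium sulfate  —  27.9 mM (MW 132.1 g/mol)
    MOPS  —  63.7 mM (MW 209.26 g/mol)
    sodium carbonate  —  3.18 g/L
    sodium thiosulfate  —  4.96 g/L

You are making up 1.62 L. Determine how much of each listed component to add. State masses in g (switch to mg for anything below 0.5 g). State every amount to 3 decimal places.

Working volume: 1.62 L.
ammonium sulfate: 27.9 mmol/L × 132.1 g/mol × 1.62 L ÷ 1000 = 5.971 g
MOPS: 63.7 mmol/L × 209.26 g/mol × 1.62 L ÷ 1000 = 21.594 g
sodium carbonate: 3.18 g/L × 1.62 L = 5.152 g
sodium thiosulfate: 4.96 g/L × 1.62 L = 8.035 g

ammonium sulfate 5.971 g; MOPS 21.594 g; sodium carbonate 5.152 g; sodium thiosulfate 8.035 g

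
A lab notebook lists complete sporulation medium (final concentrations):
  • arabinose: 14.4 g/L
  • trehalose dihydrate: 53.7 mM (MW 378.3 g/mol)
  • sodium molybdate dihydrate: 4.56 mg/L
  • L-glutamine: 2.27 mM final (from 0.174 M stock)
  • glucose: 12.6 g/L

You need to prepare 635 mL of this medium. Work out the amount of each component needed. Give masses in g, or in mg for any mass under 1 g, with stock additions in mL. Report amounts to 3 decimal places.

Target volume = 635 mL = 0.635 L.
arabinose: 14.4 g/L × 0.635 L = 9.144 g
trehalose dihydrate: 53.7 mmol/L × 378.3 g/mol × 0.635 L ÷ 1000 = 12.900 g
sodium molybdate dihydrate: 4.56 mg/L × 0.635 L = 2.896 mg
L-glutamine: V = C2·V2/C1 = 2.27 mM × 635 mL ÷ 174 mM = 8.284 mL
glucose: 12.6 g/L × 0.635 L = 8.001 g

arabinose 9.144 g; trehalose dihydrate 12.900 g; sodium molybdate dihydrate 2.896 mg; L-glutamine 8.284 mL; glucose 8.001 g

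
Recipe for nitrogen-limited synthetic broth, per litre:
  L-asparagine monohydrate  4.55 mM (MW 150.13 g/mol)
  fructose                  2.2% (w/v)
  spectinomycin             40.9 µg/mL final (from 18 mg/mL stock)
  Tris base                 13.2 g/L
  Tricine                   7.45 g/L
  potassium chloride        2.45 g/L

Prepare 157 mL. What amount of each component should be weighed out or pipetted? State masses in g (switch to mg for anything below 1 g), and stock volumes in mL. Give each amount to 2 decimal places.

L-asparagine monohydrate 107.25 mg; fructose 3.45 g; spectinomycin 0.36 mL; Tris base 2.07 g; Tricine 1.17 g; potassium chloride 384.65 mg

Target volume = 157 mL = 0.157 L.
L-asparagine monohydrate: 4.55 mmol/L × 150.13 mg/mmol × 0.157 L = 107.25 mg
fructose: 2.2 g per 100 mL × 157 mL ÷ 100 = 3.45 g
spectinomycin: dilute stock: 40.9 µg/mL × 157 mL ÷ 18000 µg/mL = 0.36 mL
Tris base: 13.2 g/L × 0.157 L = 2.07 g
Tricine: 7.45 g/L × 0.157 L = 1.17 g
potassium chloride: 2.45 g/L × 0.157 L = 0.38465 g = 384.65 mg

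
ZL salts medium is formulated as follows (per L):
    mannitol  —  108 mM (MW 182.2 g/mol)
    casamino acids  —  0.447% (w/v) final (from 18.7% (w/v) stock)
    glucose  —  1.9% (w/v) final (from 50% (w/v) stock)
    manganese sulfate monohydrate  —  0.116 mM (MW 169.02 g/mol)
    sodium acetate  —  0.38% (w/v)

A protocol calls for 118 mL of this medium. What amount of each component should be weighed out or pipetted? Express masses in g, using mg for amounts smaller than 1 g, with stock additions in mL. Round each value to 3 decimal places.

mannitol 2.322 g; casamino acids 2.821 mL; glucose 4.484 mL; manganese sulfate monohydrate 2.314 mg; sodium acetate 448.400 mg

Scale factor relative to 1 L: 0.118.
mannitol: 108 mmol/L × 182.2 g/mol × 0.118 L ÷ 1000 = 2.322 g
casamino acids: C1V1 = C2V2 → 0.447% ÷ 18.7% × 118 mL = 2.821 mL
glucose: C1V1 = C2V2 → 1.9% ÷ 50% × 118 mL = 4.484 mL
manganese sulfate monohydrate: 0.116 mmol/L × 169.02 mg/mmol × 0.118 L = 2.314 mg
sodium acetate: 0.38% w/v = 3.8 g/L → 3.8 × 0.118 L = 0.4484 g = 448.400 mg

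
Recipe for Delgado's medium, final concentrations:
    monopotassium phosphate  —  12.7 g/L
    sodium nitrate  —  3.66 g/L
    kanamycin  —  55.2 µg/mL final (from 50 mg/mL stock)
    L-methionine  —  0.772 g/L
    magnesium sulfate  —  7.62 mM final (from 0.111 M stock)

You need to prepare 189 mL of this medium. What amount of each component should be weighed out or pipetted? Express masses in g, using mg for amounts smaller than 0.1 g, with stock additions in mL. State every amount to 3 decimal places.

Scale factor relative to 1 L: 0.189.
monopotassium phosphate: 12.7 g/L × 0.189 L = 2.400 g
sodium nitrate: 3.66 g/L × 0.189 L = 0.692 g
kanamycin: V = C2·V2/C1 = 55.2 µg/mL × 189 mL ÷ 50000 µg/mL = 0.209 mL
L-methionine: 0.772 g/L × 0.189 L = 0.146 g
magnesium sulfate: dilute stock: 7.62 mM × 189 mL ÷ 111 mM = 12.975 mL

monopotassium phosphate 2.400 g; sodium nitrate 0.692 g; kanamycin 0.209 mL; L-methionine 0.146 g; magnesium sulfate 12.975 mL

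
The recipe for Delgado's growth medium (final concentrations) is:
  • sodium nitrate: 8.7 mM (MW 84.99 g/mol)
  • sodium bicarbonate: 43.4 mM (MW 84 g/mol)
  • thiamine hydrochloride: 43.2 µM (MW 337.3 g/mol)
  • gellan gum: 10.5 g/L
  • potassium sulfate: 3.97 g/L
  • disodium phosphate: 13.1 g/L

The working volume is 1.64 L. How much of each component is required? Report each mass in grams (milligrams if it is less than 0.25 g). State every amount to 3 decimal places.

sodium nitrate 1.213 g; sodium bicarbonate 5.979 g; thiamine hydrochloride 23.897 mg; gellan gum 17.220 g; potassium sulfate 6.511 g; disodium phosphate 21.484 g

Working volume: 1.64 L.
sodium nitrate: 8.7 mmol/L × 84.99 g/mol × 1.64 L ÷ 1000 = 1.213 g
sodium bicarbonate: 43.4 mmol/L × 84 g/mol × 1.64 L ÷ 1000 = 5.979 g
thiamine hydrochloride: 43.2 µmol/L × 337.3 g/mol × 1.64 L ÷ 1000 = 23.897 mg
gellan gum: 10.5 g/L × 1.64 L = 17.220 g
potassium sulfate: 3.97 g/L × 1.64 L = 6.511 g
disodium phosphate: 13.1 g/L × 1.64 L = 21.484 g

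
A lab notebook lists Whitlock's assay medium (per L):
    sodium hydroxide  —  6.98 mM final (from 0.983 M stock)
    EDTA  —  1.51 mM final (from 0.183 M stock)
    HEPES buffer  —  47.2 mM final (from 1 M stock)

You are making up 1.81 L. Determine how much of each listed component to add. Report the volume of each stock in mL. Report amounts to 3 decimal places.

sodium hydroxide 12.852 mL; EDTA 14.935 mL; HEPES buffer 85.432 mL

Working volume: 1.81 L.
sodium hydroxide: V = C2·V2/C1 = 6.98 mM × 1810 mL ÷ 983 mM = 12.852 mL
EDTA: V = C2·V2/C1 = 1.51 mM × 1810 mL ÷ 183 mM = 14.935 mL
HEPES buffer: C1V1 = C2V2 → 47.2 mM × 1810 mL ÷ 1000 mM = 85.432 mL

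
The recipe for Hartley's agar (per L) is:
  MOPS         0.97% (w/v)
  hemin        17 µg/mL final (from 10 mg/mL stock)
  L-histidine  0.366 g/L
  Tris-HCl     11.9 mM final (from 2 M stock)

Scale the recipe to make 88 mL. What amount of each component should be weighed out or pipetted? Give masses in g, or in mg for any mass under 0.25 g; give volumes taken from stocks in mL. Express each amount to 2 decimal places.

Working volume: 88 mL = 0.088 L.
MOPS: 0.97% w/v = 9.7 g/L → 9.7 × 0.088 L = 0.85 g
hemin: dilute stock: 17 µg/mL × 88 mL ÷ 10000 µg/mL = 0.15 mL
L-histidine: 0.366 g/L × 0.088 L = 0.032208 g = 32.21 mg
Tris-HCl: dilute stock: 11.9 mM × 88 mL ÷ 2000 mM = 0.52 mL

MOPS 0.85 g; hemin 0.15 mL; L-histidine 32.21 mg; Tris-HCl 0.52 mL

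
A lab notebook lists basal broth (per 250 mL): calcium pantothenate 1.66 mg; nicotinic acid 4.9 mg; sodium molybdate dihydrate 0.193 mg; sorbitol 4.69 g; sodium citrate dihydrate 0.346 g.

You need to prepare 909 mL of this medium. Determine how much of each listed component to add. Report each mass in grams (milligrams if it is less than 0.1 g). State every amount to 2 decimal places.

Scale factor = 909 mL / 250 mL = 3.636.
calcium pantothenate: 1.66 mg × (909 mL / 250 mL) = 6.04 mg
nicotinic acid: 4.9 mg × (909 mL / 250 mL) = 17.82 mg
sodium molybdate dihydrate: 0.193 mg × (909 mL / 250 mL) = 0.70 mg
sorbitol: 4.69 g × (909 mL / 250 mL) = 17.05 g
sodium citrate dihydrate: 0.346 g × (909 mL / 250 mL) = 1.26 g

calcium pantothenate 6.04 mg; nicotinic acid 17.82 mg; sodium molybdate dihydrate 0.70 mg; sorbitol 17.05 g; sodium citrate dihydrate 1.26 g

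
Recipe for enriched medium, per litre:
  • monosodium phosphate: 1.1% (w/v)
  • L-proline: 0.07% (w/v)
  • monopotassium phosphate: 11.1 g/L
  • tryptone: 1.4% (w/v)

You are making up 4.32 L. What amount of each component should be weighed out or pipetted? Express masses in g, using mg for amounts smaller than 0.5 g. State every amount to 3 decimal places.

Scale factor relative to 1 L: 4.32.
monosodium phosphate: 1.1% w/v = 11 g/L → 11 × 4.32 L = 47.520 g
L-proline: 0.07% w/v = 0.7 g/L → 0.7 × 4.32 L = 3.024 g
monopotassium phosphate: 11.1 g/L × 4.32 L = 47.952 g
tryptone: 1.4 g per 100 mL × 4320 mL ÷ 100 = 60.480 g

monosodium phosphate 47.520 g; L-proline 3.024 g; monopotassium phosphate 47.952 g; tryptone 60.480 g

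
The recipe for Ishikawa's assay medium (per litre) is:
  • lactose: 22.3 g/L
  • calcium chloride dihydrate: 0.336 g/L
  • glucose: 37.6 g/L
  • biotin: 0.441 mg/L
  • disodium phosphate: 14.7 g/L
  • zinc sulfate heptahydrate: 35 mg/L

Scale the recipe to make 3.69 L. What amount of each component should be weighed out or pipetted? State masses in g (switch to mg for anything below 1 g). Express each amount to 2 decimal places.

lactose 82.29 g; calcium chloride dihydrate 1.24 g; glucose 138.74 g; biotin 1.63 mg; disodium phosphate 54.24 g; zinc sulfate heptahydrate 129.15 mg

Scale factor relative to 1 L: 3.69.
lactose: 22.3 g/L × 3.69 L = 82.29 g
calcium chloride dihydrate: 0.336 g/L × 3.69 L = 1.24 g
glucose: 37.6 g/L × 3.69 L = 138.74 g
biotin: 0.441 mg/L × 3.69 L = 1.63 mg
disodium phosphate: 14.7 g/L × 3.69 L = 54.24 g
zinc sulfate heptahydrate: 35 mg/L × 3.69 L = 129.15 mg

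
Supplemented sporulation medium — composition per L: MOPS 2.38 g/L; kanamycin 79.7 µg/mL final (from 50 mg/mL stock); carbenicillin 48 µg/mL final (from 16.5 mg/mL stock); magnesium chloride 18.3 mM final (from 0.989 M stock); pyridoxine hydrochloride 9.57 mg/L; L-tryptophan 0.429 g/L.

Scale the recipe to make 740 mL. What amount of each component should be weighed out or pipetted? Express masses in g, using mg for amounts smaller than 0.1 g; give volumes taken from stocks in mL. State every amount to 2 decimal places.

Scale factor relative to 1 L: 0.74.
MOPS: 2.38 g/L × 0.74 L = 1.76 g
kanamycin: C1V1 = C2V2 → 79.7 µg/mL × 740 mL ÷ 50000 µg/mL = 1.18 mL
carbenicillin: dilute stock: 48 µg/mL × 740 mL ÷ 16500 µg/mL = 2.15 mL
magnesium chloride: dilute stock: 18.3 mM × 740 mL ÷ 989 mM = 13.69 mL
pyridoxine hydrochloride: 9.57 mg/L × 0.74 L = 7.08 mg
L-tryptophan: 0.429 g/L × 0.74 L = 0.32 g

MOPS 1.76 g; kanamycin 1.18 mL; carbenicillin 2.15 mL; magnesium chloride 13.69 mL; pyridoxine hydrochloride 7.08 mg; L-tryptophan 0.32 g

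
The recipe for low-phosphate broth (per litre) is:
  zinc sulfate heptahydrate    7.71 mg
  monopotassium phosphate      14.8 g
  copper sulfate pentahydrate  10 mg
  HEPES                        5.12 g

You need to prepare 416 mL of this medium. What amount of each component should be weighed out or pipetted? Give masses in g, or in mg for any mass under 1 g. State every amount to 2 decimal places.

zinc sulfate heptahydrate 3.21 mg; monopotassium phosphate 6.16 g; copper sulfate pentahydrate 4.16 mg; HEPES 2.13 g

Scale factor = 416 mL / 1000 mL = 0.416.
zinc sulfate heptahydrate: 7.71 mg × (416 mL / 1000 mL) = 3.21 mg
monopotassium phosphate: 14.8 g × (416 mL / 1000 mL) = 6.16 g
copper sulfate pentahydrate: 10 mg × (416 mL / 1000 mL) = 4.16 mg
HEPES: 5.12 g × (416 mL / 1000 mL) = 2.13 g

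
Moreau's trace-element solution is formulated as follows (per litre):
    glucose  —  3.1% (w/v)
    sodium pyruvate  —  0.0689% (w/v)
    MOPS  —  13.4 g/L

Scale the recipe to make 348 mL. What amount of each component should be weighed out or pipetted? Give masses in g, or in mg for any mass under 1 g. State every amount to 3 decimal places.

Target volume = 348 mL = 0.348 L.
glucose: 3.1 g per 100 mL × 348 mL ÷ 100 = 10.788 g
sodium pyruvate: 0.0689 g per 100 mL × 348 mL ÷ 100 = 0.239772 g = 239.772 mg
MOPS: 13.4 g/L × 0.348 L = 4.663 g

glucose 10.788 g; sodium pyruvate 239.772 mg; MOPS 4.663 g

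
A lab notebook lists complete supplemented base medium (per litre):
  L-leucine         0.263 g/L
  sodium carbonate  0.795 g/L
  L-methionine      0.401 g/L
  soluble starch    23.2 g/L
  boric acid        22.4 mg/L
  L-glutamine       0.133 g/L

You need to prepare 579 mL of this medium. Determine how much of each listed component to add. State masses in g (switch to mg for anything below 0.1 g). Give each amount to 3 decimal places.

L-leucine 0.152 g; sodium carbonate 0.460 g; L-methionine 0.232 g; soluble starch 13.433 g; boric acid 12.970 mg; L-glutamine 77.007 mg

Target volume = 579 mL = 0.579 L.
L-leucine: 0.263 g/L × 0.579 L = 0.152 g
sodium carbonate: 0.795 g/L × 0.579 L = 0.460 g
L-methionine: 0.401 g/L × 0.579 L = 0.232 g
soluble starch: 23.2 g/L × 0.579 L = 13.433 g
boric acid: 22.4 mg/L × 0.579 L = 12.970 mg
L-glutamine: 0.133 g/L × 0.579 L = 0.077007 g = 77.007 mg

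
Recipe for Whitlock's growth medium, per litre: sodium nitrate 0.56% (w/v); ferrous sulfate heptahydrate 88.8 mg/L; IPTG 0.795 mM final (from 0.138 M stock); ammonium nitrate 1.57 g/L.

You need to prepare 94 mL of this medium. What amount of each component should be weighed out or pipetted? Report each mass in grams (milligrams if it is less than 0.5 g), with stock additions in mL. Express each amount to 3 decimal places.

Target volume = 94 mL = 0.094 L.
sodium nitrate: 0.56 g per 100 mL × 94 mL ÷ 100 = 0.526 g
ferrous sulfate heptahydrate: 88.8 mg/L × 0.094 L = 8.347 mg
IPTG: dilute stock: 0.795 mM × 94 mL ÷ 138 mM = 0.542 mL
ammonium nitrate: 1.57 g/L × 0.094 L = 0.14758 g = 147.580 mg

sodium nitrate 0.526 g; ferrous sulfate heptahydrate 8.347 mg; IPTG 0.542 mL; ammonium nitrate 147.580 mg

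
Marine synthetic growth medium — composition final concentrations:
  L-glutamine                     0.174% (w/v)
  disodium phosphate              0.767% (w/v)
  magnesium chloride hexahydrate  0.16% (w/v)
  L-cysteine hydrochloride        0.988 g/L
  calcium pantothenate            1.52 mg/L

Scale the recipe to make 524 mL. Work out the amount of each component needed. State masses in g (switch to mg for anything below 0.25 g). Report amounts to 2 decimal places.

L-glutamine 0.91 g; disodium phosphate 4.02 g; magnesium chloride hexahydrate 0.84 g; L-cysteine hydrochloride 0.52 g; calcium pantothenate 0.80 mg

Working volume: 524 mL = 0.524 L.
L-glutamine: 0.174% w/v = 1.74 g/L → 1.74 × 0.524 L = 0.91 g
disodium phosphate: 0.767 g per 100 mL × 524 mL ÷ 100 = 4.02 g
magnesium chloride hexahydrate: 0.16% w/v = 1.6 g/L → 1.6 × 0.524 L = 0.84 g
L-cysteine hydrochloride: 0.988 g/L × 0.524 L = 0.52 g
calcium pantothenate: 1.52 mg/L × 0.524 L = 0.80 mg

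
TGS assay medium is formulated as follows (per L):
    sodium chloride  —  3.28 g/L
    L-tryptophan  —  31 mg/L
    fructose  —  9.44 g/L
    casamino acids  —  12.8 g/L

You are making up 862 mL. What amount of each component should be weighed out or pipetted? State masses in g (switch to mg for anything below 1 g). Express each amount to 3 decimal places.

Target volume = 862 mL = 0.862 L.
sodium chloride: 3.28 g/L × 0.862 L = 2.827 g
L-tryptophan: 31 mg/L × 0.862 L = 26.722 mg
fructose: 9.44 g/L × 0.862 L = 8.137 g
casamino acids: 12.8 g/L × 0.862 L = 11.034 g

sodium chloride 2.827 g; L-tryptophan 26.722 mg; fructose 8.137 g; casamino acids 11.034 g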